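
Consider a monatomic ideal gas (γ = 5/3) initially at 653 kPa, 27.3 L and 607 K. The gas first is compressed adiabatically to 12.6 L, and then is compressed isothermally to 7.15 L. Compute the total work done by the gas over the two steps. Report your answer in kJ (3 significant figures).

W_total ≈ -34.9 kJ

Step 1 (adiabatic): W = (P₁V₁ − P₂V₂)/(γ−1) = (17827 − 29850)/0.667 = -18034 J.
After step 1: P = 2369 kPa, V = 12.6 L, T = 1016 K.
Step 2 (isothermal): W = P₁V₁ ln(V₂/V₁) = (29850) ln(7.15/12.6) = -16912 J.
W_total = -18034 − 16912 = -34946 J.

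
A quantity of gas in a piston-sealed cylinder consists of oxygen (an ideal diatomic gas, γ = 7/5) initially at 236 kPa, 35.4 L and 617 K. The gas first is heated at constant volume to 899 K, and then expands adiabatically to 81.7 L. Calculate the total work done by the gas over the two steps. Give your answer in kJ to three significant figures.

W_total ≈ 8.65 kJ

Step 1 (isochoric): W = 0 (constant volume).
After step 1: P = 343.9 kPa (V unchanged).
Step 2 (adiabatic): W = (P₁V₁ − P₂V₂)/(γ−1) = (12173 − 8712)/0.4 = 8653 J.
W_total = 0 + 8653 = 8653 J.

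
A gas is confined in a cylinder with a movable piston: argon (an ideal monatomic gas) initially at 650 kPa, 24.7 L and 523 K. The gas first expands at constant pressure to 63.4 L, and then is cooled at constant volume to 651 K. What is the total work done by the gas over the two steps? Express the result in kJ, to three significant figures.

W_total ≈ 25.2 kJ

Step 1 (isobaric): W = PΔV = (650 kPa)(63.4 − 24.7 L) = 25155 J.
Step 2 (isochoric): W = 0 (constant volume).
W_total = 25155 + 0 = 25155 J.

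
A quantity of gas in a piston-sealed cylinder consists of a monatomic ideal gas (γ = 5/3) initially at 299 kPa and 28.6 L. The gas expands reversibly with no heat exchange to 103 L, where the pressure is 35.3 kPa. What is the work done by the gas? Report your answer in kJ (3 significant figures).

Adiabatic: W = (P₁V₁ − P₂V₂)/(γ − 1) with γ = 5/3.
P₁V₁ = 8551 J, P₂V₂ = 3636 J.
W = (8551 − 3636) / 0.6667 = 7373 J.

W ≈ 7.37 kJ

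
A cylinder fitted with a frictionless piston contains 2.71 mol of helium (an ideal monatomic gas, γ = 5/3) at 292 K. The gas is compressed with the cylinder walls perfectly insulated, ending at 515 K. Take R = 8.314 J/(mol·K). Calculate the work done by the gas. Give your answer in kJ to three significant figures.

Adiabatic ⇒ Q = 0, so W_by = −ΔU = nCᵥ(T₁ − T₂).
Cᵥ = 3R/2 = 12.47 J/(mol·K).
W = (2.71)(12.47)(292 − 515) = -7537 J.

W ≈ -7.54 kJ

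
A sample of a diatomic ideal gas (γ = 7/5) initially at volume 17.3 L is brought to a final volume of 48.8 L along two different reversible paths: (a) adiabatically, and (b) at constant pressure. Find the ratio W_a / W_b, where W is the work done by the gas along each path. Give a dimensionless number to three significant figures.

W_a / W_b ≈ 0.466

Path (a) adiabatic: W = P₁V₁(1 − (V₁/V₂)^(γ−1))/(γ−1) → W_a/(P₁V₁) = 0.8488.
Path (b) isobaric: W = P₁(V₂ − V₁) → W_b/(P₁V₁) = 1.821.
W_a / W_b = 0.8488 / 1.821 = 0.4662.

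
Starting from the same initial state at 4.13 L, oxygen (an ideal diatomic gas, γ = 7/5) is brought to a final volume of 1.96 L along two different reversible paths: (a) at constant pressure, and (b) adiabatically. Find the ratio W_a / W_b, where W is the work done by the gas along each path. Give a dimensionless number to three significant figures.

W_a / W_b ≈ 0.605

Path (a) isobaric: W = P₁(V₂ − V₁) → W_a/(P₁V₁) = -0.5254.
Path (b) adiabatic: W = P₁V₁(1 − (V₁/V₂)^(γ−1))/(γ−1) → W_b/(P₁V₁) = -0.8684.
W_a / W_b = -0.5254 / -0.8684 = 0.6051.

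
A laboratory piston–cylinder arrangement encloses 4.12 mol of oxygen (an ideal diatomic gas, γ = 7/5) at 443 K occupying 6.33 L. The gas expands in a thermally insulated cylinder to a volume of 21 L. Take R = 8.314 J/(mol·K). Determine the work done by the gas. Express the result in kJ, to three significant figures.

W ≈ 14.5 kJ

Adiabatic: TV^(γ−1) = const with γ = 7/5.
T₂ = T₁ (V₁/V₂)^(γ−1) = 443 × (6.33/21)^0.4 = 443 × 0.619 = 274.2 K.
W_by = nCᵥ(T₁ − T₂) = (4.12)(20.79)(443 − 274.2) = 14455 J.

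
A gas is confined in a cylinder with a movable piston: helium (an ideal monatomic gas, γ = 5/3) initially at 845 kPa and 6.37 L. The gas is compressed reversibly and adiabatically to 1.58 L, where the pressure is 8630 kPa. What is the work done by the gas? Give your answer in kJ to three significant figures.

Adiabatic: W = (P₁V₁ − P₂V₂)/(γ − 1) with γ = 5/3.
P₁V₁ = 5383 J, P₂V₂ = 13635 J.
W = (5383 − 13635) / 0.6667 = -12379 J.

W ≈ -12.4 kJ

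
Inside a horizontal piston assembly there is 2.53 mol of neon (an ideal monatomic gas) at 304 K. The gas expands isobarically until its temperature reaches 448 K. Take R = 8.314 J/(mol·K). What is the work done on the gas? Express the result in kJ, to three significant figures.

W ≈ -3.03 kJ

Isobaric: W = P ΔV = nR ΔT.
W = (2.53)(8.314)(448 − 304) = 3029 J.
Work on gas = −W_by = -3029 J.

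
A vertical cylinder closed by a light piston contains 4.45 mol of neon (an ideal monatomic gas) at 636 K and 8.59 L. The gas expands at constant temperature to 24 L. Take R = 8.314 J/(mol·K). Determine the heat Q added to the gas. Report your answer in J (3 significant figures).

Isothermal ⇒ ΔU = 0, so Q = W = nRT ln(V₂/V₁).
Q = (4.45)(8.314)(636) ln(24/8.59) = 23530 × 1.027 = 24176 J.

Q ≈ 24200 J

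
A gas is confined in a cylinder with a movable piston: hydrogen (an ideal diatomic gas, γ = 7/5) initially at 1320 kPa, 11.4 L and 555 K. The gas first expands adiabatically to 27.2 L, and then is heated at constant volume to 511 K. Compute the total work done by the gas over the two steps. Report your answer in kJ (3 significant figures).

Step 1 (adiabatic): W = (P₁V₁ − P₂V₂)/(γ−1) = (15048 − 10627)/0.4 = 11052 J.
Step 2 (isochoric): W = 0 (constant volume).
W_total = 11052 + 0 = 11052 J.

W_total ≈ 11.1 kJ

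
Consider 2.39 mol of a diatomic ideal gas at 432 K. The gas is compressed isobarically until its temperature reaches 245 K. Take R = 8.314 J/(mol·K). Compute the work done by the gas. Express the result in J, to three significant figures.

Isobaric: W = P ΔV = nR ΔT.
W = (2.39)(8.314)(245 − 432) = -3716 J.

W ≈ -3720 J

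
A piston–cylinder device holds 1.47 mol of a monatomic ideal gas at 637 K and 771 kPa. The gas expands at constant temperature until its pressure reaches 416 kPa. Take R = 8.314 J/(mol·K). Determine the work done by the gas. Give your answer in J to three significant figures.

Isothermal process: W = nRT ln(V₂/V₁) = nRT ln(P₁/P₂).
W = (1.47)(8.314)(637) × ln(771/416)
  = 7785 × ln(1.853) = 7785 × 0.617
W_by_gas = 4803 J.

W ≈ 4800 J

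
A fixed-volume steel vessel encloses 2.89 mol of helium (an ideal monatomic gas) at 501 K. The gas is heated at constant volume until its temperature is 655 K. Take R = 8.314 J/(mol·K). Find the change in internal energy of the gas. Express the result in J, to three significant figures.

Constant volume ⇒ W = 0, so Q = ΔU = nCᵥΔT with Cᵥ = 3R/2 = 12.47 J/(mol·K).
ΔU = (2.89)(12.47)(655 − 501) = 5550 J.

ΔU ≈ 5550 J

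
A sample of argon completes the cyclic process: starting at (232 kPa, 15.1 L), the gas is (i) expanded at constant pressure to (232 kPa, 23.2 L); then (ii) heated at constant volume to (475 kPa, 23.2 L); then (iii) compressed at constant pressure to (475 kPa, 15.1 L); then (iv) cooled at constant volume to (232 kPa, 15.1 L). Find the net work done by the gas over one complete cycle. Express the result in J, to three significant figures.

Constant-volume legs do no work.
W(i) = (232)(23.2 − 15.1) = 1879 J; W(iii) = (475)(15.1 − 23.2) = -3848 J.
W_net = 1879 − 3848 = -1968 J (the counter-clockwise enclosed area).

W_net ≈ -1970 J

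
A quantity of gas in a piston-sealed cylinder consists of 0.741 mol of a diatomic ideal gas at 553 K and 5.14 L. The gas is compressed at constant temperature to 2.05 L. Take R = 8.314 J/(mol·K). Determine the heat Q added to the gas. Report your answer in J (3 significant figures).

Isothermal ⇒ ΔU = 0, so Q = W = nRT ln(V₂/V₁).
Q = (0.741)(8.314)(553) ln(2.05/5.14) = 3407 × -0.9192 = -3132 J.

Q ≈ -3130 J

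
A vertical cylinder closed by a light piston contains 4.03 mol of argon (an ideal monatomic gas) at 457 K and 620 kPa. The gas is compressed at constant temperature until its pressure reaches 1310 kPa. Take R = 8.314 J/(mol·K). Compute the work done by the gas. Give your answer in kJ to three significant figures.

W ≈ -11.5 kJ

Isothermal process: W = nRT ln(V₂/V₁) = nRT ln(P₁/P₂).
W = (4.03)(8.314)(457) × ln(620/1310)
  = 15312 × ln(0.4733) = 15312 × -0.7481
W_by_gas = -11454 J.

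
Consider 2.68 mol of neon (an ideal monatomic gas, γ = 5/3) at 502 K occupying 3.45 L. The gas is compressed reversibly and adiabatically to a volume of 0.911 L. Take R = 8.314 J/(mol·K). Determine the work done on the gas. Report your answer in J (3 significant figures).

W ≈ 24000 J

Adiabatic: TV^(γ−1) = const with γ = 5/3.
T₂ = T₁ (V₁/V₂)^(γ−1) = 502 × (3.45/0.911)^0.667 = 502 × 2.43 = 1220 K.
W_by = nCᵥ(T₁ − T₂) = (2.68)(12.47)(502 − 1220) = -23986 J.
Work on gas = −W_by = 23986 J.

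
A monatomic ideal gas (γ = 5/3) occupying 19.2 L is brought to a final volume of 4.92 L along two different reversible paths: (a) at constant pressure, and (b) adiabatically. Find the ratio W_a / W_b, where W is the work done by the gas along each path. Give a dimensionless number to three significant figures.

Path (a) isobaric: W = P₁(V₂ − V₁) → W_a/(P₁V₁) = -0.7437.
Path (b) adiabatic: W = P₁V₁(1 − (V₁/V₂)^(γ−1))/(γ−1) → W_b/(P₁V₁) = -2.218.
W_a / W_b = -0.7437 / -2.218 = 0.3353.

W_a / W_b ≈ 0.335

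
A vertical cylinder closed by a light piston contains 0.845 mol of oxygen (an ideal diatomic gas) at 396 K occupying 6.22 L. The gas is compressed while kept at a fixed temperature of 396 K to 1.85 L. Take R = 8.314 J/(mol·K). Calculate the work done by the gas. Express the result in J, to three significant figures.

W ≈ -3370 J

Isothermal: W = nRT ln(V₂/V₁).
W = (0.845)(8.314)(396) × ln(1.85/6.22)
  = 2782 × -1.213
W_by_gas = -3373 J.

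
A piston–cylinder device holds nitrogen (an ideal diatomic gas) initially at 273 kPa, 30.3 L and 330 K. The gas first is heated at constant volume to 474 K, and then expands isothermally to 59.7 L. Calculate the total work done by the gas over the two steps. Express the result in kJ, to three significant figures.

W_total ≈ 8.06 kJ

Step 1 (isochoric): W = 0 (constant volume).
After step 1: P = 392.1 kPa (V unchanged).
Step 2 (isothermal): W = P₁V₁ ln(V₂/V₁) = (11881) ln(59.7/30.3) = 8058 J.
W_total = 0 + 8058 = 8058 J.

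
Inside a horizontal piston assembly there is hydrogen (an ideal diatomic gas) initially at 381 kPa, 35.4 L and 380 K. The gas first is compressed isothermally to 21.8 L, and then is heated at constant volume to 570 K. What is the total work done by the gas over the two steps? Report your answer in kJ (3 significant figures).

W_total ≈ -6.54 kJ

Step 1 (isothermal): W = P₁V₁ ln(V₂/V₁) = (13487) ln(21.8/35.4) = -6539 J.
Step 2 (isochoric): W = 0 (constant volume).
W_total = -6539 + 0 = -6539 J.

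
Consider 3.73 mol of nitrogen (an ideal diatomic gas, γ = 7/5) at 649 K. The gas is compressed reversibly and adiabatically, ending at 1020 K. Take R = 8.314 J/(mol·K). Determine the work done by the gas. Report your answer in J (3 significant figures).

Adiabatic ⇒ Q = 0, so W_by = −ΔU = nCᵥ(T₁ − T₂).
Cᵥ = 5R/2 = 20.79 J/(mol·K).
W = (3.73)(20.79)(649 − 1020) = -28763 J.

W ≈ -28800 J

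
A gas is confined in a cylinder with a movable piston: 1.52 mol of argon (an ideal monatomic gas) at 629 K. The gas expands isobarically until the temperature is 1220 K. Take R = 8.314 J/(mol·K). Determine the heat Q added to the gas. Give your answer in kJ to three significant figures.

Q ≈ 18.7 kJ

Isobaric: W = nRΔT = (1.52)(8.314)(591) = 7469 J.
ΔU = nCᵥΔT with Cᵥ = 3R/2: ΔU = (1.52)(12.47)(591) = 11203 J.
Q = ΔU + W = 11203 + 7469 = 18672 J.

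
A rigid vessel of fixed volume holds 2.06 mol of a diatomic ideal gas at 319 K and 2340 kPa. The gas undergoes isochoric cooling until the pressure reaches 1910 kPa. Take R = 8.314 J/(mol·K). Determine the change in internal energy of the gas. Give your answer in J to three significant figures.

Constant volume ⇒ W = 0, so Q = ΔU = nCᵥΔT with Cᵥ = 5R/2 = 20.79 J/(mol·K).
At constant V, T₂/T₁ = P₂/P₁ ⇒ ΔT = T₁(P₂/P₁ − 1) = 319·(1910/2340 − 1) = -58.62 K.
ΔU = (2.06)(20.79)(-58.62) = -2510 J.

ΔU ≈ -2510 J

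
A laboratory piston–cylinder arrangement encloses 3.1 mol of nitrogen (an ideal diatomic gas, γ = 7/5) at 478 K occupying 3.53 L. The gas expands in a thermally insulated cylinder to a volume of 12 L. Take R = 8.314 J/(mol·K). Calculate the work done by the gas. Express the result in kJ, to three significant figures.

W ≈ 11.9 kJ

Adiabatic: TV^(γ−1) = const with γ = 7/5.
T₂ = T₁ (V₁/V₂)^(γ−1) = 478 × (3.53/12)^0.4 = 478 × 0.613 = 293 K.
W_by = nCᵥ(T₁ − T₂) = (3.1)(20.79)(478 − 293) = 11920 J.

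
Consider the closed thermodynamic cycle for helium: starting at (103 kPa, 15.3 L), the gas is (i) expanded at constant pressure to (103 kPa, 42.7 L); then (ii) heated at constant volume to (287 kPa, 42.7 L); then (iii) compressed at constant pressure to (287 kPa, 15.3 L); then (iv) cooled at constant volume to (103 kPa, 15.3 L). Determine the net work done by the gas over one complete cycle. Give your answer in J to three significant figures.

Constant-volume legs do no work.
W(i) = (103)(42.7 − 15.3) = 2822 J; W(iii) = (287)(15.3 − 42.7) = -7864 J.
W_net = 2822 − 7864 = -5042 J (the counter-clockwise enclosed area).

W_net ≈ -5040 J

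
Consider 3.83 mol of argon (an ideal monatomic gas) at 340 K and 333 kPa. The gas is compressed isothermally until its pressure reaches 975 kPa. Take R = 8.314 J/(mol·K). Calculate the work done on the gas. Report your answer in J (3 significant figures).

W ≈ 11600 J

Isothermal process: W = nRT ln(V₂/V₁) = nRT ln(P₁/P₂).
W = (3.83)(8.314)(340) × ln(333/975)
  = 10826 × ln(0.3415) = 10826 × -1.074
W_by_gas = -11631 J; work on gas = −W_by = 11631 J.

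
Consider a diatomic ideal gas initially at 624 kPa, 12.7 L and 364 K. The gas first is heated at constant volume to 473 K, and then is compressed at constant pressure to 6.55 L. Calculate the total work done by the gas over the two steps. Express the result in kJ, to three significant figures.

Step 1 (isochoric): W = 0 (constant volume).
After step 1: P = 810.9 kPa (V unchanged).
Step 2 (isobaric): W = PΔV = (810.9 kPa)(6.55 − 12.7 L) = -4987 J.
W_total = 0 − 4987 = -4987 J.

W_total ≈ -4.99 kJ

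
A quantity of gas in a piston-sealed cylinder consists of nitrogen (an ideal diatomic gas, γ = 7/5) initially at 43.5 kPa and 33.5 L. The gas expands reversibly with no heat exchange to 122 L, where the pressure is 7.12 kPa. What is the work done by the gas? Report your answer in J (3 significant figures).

W ≈ 1470 J

Adiabatic: W = (P₁V₁ − P₂V₂)/(γ − 1) with γ = 7/5.
P₁V₁ = 1457 J, P₂V₂ = 868.6 J.
W = (1457 − 868.6) / 0.4 = 1472 J.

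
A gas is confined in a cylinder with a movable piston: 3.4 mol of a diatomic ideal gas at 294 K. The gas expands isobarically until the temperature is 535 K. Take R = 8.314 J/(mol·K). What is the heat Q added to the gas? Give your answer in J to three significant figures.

Q ≈ 23800 J

Isobaric: W = nRΔT = (3.4)(8.314)(241) = 6812 J.
ΔU = nCᵥΔT with Cᵥ = 5R/2: ΔU = (3.4)(20.79)(241) = 17031 J.
Q = ΔU + W = 17031 + 6812 = 23844 J.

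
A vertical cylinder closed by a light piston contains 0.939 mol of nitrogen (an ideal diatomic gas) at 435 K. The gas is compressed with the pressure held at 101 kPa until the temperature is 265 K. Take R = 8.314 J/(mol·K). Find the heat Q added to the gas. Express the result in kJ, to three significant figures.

Q ≈ -4.65 kJ

Isobaric: W = nRΔT = (0.939)(8.314)(-170) = -1327 J.
ΔU = nCᵥΔT with Cᵥ = 5R/2: ΔU = (0.939)(20.79)(-170) = -3318 J.
Q = ΔU + W = -3318 − 1327 = -4645 J.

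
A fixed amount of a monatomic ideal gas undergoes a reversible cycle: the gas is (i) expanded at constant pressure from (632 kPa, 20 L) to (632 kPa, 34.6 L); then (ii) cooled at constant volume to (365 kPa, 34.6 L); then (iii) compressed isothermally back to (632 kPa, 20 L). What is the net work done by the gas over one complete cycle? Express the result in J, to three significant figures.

W_net ≈ 2300 J

Leg (i): W = PΔV = (632)(34.6 − 20) = 9227 J.
Leg (ii): W = 0.
Leg (iii): W = PᵢVᵢ ln(V_f/Vᵢ) = (12629) ln(20/34.6) = -6922 J.
W_net = 9227 − 6922 = 2305 J.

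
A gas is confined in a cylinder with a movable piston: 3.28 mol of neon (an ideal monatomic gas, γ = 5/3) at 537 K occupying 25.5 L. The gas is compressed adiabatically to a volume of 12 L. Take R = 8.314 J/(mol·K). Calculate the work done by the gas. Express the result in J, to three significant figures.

Adiabatic: TV^(γ−1) = const with γ = 5/3.
T₂ = T₁ (V₁/V₂)^(γ−1) = 537 × (25.5/12)^0.667 = 537 × 1.653 = 887.6 K.
W_by = nCᵥ(T₁ − T₂) = (3.28)(12.47)(537 − 887.6) = -14341 J.

W ≈ -14300 J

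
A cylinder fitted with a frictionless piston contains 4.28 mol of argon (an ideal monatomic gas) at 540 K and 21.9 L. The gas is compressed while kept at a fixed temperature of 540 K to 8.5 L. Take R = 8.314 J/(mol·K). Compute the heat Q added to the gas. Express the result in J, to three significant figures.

Isothermal ⇒ ΔU = 0, so Q = W = nRT ln(V₂/V₁).
Q = (4.28)(8.314)(540) ln(8.5/21.9) = 19215 × -0.9464 = -18186 J.

Q ≈ -18200 J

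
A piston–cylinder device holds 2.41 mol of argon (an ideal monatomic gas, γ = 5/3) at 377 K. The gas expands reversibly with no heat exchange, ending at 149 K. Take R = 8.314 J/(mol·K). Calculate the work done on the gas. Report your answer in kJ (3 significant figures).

Adiabatic ⇒ Q = 0, so W_by = −ΔU = nCᵥ(T₁ − T₂).
Cᵥ = 3R/2 = 12.47 J/(mol·K).
W = (2.41)(12.47)(377 − 149) = 6853 J.
Work on gas = −W_by = -6853 J.

W ≈ -6.85 kJ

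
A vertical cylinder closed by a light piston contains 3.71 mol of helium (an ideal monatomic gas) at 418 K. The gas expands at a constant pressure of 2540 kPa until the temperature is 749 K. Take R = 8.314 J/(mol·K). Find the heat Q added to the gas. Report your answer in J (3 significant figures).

Isobaric: W = nRΔT = (3.71)(8.314)(331) = 10210 J.
ΔU = nCᵥΔT with Cᵥ = 3R/2: ΔU = (3.71)(12.47)(331) = 15315 J.
Q = ΔU + W = 15315 + 10210 = 25524 J.

Q ≈ 25500 J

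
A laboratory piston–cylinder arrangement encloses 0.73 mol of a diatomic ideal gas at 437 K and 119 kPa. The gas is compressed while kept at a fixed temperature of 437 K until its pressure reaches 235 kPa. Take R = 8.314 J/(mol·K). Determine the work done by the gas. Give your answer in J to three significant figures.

Isothermal process: W = nRT ln(V₂/V₁) = nRT ln(P₁/P₂).
W = (0.73)(8.314)(437) × ln(119/235)
  = 2652 × ln(0.5064) = 2652 × -0.6805
W_by_gas = -1805 J.

W ≈ -1800 J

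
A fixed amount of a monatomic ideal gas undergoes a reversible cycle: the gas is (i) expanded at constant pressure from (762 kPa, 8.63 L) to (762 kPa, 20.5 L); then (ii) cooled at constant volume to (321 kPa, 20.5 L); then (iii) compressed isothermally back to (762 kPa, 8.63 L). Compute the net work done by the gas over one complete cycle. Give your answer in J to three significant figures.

Leg (i): W = PΔV = (762)(20.5 − 8.63) = 9045 J.
Leg (ii): W = 0.
Leg (iii): W = PᵢVᵢ ln(V_f/Vᵢ) = (6580) ln(8.63/20.5) = -5693 J.
W_net = 9045 − 5693 = 3352 J.

W_net ≈ 3350 J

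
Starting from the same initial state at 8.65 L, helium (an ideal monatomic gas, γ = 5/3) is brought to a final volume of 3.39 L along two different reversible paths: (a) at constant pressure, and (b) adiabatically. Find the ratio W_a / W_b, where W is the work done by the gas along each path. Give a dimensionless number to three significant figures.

Path (a) isobaric: W = P₁(V₂ − V₁) → W_a/(P₁V₁) = -0.6081.
Path (b) adiabatic: W = P₁V₁(1 − (V₁/V₂)^(γ−1))/(γ−1) → W_b/(P₁V₁) = -1.301.
W_a / W_b = -0.6081 / -1.301 = 0.4674.

W_a / W_b ≈ 0.467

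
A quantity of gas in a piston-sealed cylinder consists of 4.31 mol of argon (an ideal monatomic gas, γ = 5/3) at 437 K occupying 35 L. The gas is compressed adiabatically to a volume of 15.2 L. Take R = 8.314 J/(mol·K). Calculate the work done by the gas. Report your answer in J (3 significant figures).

W ≈ -17500 J

Adiabatic: TV^(γ−1) = const with γ = 5/3.
T₂ = T₁ (V₁/V₂)^(γ−1) = 437 × (35/15.2)^0.667 = 437 × 1.744 = 762 K.
W_by = nCᵥ(T₁ − T₂) = (4.31)(12.47)(437 − 762) = -17470 J.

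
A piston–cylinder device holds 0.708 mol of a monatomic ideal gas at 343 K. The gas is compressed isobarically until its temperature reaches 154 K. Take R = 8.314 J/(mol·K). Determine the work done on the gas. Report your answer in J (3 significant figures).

W ≈ 1110 J

Isobaric: W = P ΔV = nR ΔT.
W = (0.708)(8.314)(154 − 343) = -1113 J.
Work on gas = −W_by = 1113 J.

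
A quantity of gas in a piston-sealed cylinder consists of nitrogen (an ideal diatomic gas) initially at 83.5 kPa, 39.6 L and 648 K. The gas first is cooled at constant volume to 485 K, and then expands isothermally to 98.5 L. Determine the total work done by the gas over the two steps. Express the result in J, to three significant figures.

W_total ≈ 2260 J

Step 1 (isochoric): W = 0 (constant volume).
After step 1: P = 62.5 kPa (V unchanged).
Step 2 (isothermal): W = P₁V₁ ln(V₂/V₁) = (2475) ln(98.5/39.6) = 2255 J.
W_total = 0 + 2255 = 2255 J.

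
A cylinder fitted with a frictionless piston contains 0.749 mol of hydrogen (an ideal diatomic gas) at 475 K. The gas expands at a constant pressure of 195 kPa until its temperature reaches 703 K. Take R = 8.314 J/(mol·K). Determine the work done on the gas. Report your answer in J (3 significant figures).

Isobaric: W = P ΔV = nR ΔT.
W = (0.749)(8.314)(703 − 475) = 1420 J.
Work on gas = −W_by = -1420 J.

W ≈ -1420 J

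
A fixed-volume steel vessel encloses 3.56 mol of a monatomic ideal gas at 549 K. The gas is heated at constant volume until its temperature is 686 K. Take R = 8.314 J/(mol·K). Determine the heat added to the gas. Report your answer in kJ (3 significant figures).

Constant volume ⇒ W = 0, so Q = ΔU = nCᵥΔT with Cᵥ = 3R/2 = 12.47 J/(mol·K).
ΔU = (3.56)(12.47)(686 − 549) = 6082 J.

Q ≈ 6.08 kJ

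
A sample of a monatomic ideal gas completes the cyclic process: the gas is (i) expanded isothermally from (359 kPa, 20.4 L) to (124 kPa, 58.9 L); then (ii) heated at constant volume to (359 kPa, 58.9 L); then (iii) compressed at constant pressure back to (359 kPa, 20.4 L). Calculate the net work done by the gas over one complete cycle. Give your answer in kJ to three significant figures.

Leg (i): W = PᵢVᵢ ln(V_f/Vᵢ) = (7324) ln(58.9/20.4) = 7765 J.
Leg (ii): W = 0.
Leg (iii): W = PΔV = (359)(20.4 − 58.9) = -13822 J.
W_net = 7765 − 13822 = -6056 J.

W_net ≈ -6.06 kJ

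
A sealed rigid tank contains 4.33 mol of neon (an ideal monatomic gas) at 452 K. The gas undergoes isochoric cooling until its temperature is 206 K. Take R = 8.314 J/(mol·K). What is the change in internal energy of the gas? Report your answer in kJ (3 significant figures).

ΔU ≈ -13.3 kJ

Constant volume ⇒ W = 0, so Q = ΔU = nCᵥΔT with Cᵥ = 3R/2 = 12.47 J/(mol·K).
ΔU = (4.33)(12.47)(206 − 452) = -13284 J.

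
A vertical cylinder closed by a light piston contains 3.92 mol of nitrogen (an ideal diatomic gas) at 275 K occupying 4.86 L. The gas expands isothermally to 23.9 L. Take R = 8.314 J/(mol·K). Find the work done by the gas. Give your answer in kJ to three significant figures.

Isothermal: W = nRT ln(V₂/V₁).
W = (3.92)(8.314)(275) × ln(23.9/4.86)
  = 8962 × 1.593
W_by_gas = 14276 J.

W ≈ 14.3 kJ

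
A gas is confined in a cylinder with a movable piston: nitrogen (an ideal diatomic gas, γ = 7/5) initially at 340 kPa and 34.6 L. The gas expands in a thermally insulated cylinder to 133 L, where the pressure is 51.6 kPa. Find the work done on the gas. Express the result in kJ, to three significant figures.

W ≈ -12.3 kJ

Adiabatic: W = (P₁V₁ − P₂V₂)/(γ − 1) with γ = 7/5.
P₁V₁ = 11764 J, P₂V₂ = 6863 J.
W = (11764 − 6863) / 0.4 = 12253 J.
Work on gas = −W_by = -12253 J.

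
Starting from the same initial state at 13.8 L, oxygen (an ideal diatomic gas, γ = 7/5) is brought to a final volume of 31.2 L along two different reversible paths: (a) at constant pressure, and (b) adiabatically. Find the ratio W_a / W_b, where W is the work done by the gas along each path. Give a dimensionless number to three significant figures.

Path (a) isobaric: W = P₁(V₂ − V₁) → W_a/(P₁V₁) = 1.261.
Path (b) adiabatic: W = P₁V₁(1 − (V₁/V₂)^(γ−1))/(γ−1) → W_b/(P₁V₁) = 0.696.
W_a / W_b = 1.261 / 0.696 = 1.812.

W_a / W_b ≈ 1.81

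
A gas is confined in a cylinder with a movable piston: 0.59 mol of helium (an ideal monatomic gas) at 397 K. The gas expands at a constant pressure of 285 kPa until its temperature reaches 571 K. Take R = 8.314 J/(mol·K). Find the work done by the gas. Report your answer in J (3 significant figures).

Isobaric: W = P ΔV = nR ΔT.
W = (0.59)(8.314)(571 − 397) = 853.5 J.

W ≈ 854 J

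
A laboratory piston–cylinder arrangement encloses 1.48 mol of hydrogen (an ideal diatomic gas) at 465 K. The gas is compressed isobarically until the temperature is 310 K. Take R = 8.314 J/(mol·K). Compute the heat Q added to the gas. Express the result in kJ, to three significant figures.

Isobaric: W = nRΔT = (1.48)(8.314)(-155) = -1907 J.
ΔU = nCᵥΔT with Cᵥ = 5R/2: ΔU = (1.48)(20.79)(-155) = -4768 J.
Q = ΔU + W = -4768 − 1907 = -6675 J.

Q ≈ -6.68 kJ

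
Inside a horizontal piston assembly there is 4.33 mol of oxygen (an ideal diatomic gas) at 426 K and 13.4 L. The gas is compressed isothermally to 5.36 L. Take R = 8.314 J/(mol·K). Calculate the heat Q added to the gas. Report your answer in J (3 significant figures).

Isothermal ⇒ ΔU = 0, so Q = W = nRT ln(V₂/V₁).
Q = (4.33)(8.314)(426) ln(5.36/13.4) = 15336 × -0.9163 = -14052 J.

Q ≈ -14100 J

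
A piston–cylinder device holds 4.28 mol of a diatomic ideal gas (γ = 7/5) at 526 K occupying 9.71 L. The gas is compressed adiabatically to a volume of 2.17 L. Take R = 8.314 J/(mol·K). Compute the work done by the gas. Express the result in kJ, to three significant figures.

W ≈ -38.4 kJ

Adiabatic: TV^(γ−1) = const with γ = 7/5.
T₂ = T₁ (V₁/V₂)^(γ−1) = 526 × (9.71/2.17)^0.4 = 526 × 1.821 = 957.8 K.
W_by = nCᵥ(T₁ − T₂) = (4.28)(20.79)(526 − 957.8) = -38416 J.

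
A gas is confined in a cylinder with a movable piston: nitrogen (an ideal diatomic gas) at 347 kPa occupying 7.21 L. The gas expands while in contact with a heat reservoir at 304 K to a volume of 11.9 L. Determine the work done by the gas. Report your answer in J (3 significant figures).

W ≈ 1250 J

Isothermal: W = nRT ln(V₂/V₁) = P₁V₁ ln(V₂/V₁).
P₁V₁ = (347 kPa)(7.21 L) = 2502 J.
W = 2502 × ln(11.9/7.21) = 2502 × 0.5011
W_by_gas = 1254 J.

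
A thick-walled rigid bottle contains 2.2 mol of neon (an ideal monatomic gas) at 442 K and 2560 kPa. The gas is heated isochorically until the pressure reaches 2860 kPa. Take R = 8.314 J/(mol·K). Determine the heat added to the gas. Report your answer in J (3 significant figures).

Constant volume ⇒ W = 0, so Q = ΔU = nCᵥΔT with Cᵥ = 3R/2 = 12.47 J/(mol·K).
At constant V, T₂/T₁ = P₂/P₁ ⇒ ΔT = T₁(P₂/P₁ − 1) = 442·(2860/2560 − 1) = 51.8 K.
ΔU = (2.2)(12.47)(51.8) = 1421 J.

Q ≈ 1420 J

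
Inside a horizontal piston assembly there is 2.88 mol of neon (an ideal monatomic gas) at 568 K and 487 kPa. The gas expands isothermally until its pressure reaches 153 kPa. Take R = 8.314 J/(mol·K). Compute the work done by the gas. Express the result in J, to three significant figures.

Isothermal process: W = nRT ln(V₂/V₁) = nRT ln(P₁/P₂).
W = (2.88)(8.314)(568) × ln(487/153)
  = 13600 × ln(3.183) = 13600 × 1.158
W_by_gas = 15747 J.

W ≈ 15700 J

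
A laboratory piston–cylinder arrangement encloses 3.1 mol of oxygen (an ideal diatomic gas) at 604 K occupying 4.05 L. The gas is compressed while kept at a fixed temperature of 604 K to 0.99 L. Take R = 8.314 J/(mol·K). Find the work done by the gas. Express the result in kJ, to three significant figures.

Isothermal: W = nRT ln(V₂/V₁).
W = (3.1)(8.314)(604) × ln(0.99/4.05)
  = 15567 × -1.409
W_by_gas = -21930 J.

W ≈ -21.9 kJ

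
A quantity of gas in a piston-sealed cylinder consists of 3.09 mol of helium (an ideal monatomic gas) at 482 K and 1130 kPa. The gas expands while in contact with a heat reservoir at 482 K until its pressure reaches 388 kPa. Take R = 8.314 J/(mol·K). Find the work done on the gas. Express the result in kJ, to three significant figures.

W ≈ -13.2 kJ

Isothermal process: W = nRT ln(V₂/V₁) = nRT ln(P₁/P₂).
W = (3.09)(8.314)(482) × ln(1130/388)
  = 12383 × ln(2.912) = 12383 × 1.069
W_by_gas = 13237 J; work on gas = −W_by = -13237 J.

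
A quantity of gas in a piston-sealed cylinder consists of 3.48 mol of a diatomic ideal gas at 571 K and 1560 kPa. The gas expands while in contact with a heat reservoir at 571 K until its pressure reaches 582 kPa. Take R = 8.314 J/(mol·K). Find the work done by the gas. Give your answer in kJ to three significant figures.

Isothermal process: W = nRT ln(V₂/V₁) = nRT ln(P₁/P₂).
W = (3.48)(8.314)(571) × ln(1560/582)
  = 16521 × ln(2.68) = 16521 × 0.986
W_by_gas = 16289 J.

W ≈ 16.3 kJ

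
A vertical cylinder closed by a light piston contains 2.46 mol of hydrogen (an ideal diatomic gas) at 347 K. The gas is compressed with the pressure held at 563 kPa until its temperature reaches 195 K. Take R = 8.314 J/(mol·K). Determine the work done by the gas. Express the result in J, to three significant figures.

W ≈ -3110 J

Isobaric: W = P ΔV = nR ΔT.
W = (2.46)(8.314)(195 − 347) = -3109 J.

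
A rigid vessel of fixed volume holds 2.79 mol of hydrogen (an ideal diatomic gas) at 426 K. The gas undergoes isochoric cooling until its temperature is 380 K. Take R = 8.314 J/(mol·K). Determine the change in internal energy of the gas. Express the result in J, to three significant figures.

ΔU ≈ -2670 J

Constant volume ⇒ W = 0, so Q = ΔU = nCᵥΔT with Cᵥ = 5R/2 = 20.79 J/(mol·K).
ΔU = (2.79)(20.79)(380 − 426) = -2668 J.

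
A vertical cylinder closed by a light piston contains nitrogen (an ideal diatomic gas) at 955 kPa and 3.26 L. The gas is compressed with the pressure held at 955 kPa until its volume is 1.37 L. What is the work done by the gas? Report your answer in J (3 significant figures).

W ≈ -1800 J

Isobaric: W = P ΔV.
W = (955 kPa)(1.37 − 3.26 L) = (955)(-1.89) = -1805 J.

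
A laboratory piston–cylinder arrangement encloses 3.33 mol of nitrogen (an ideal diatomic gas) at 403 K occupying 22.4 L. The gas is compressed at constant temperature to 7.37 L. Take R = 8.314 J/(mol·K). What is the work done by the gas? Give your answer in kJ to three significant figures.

Isothermal: W = nRT ln(V₂/V₁).
W = (3.33)(8.314)(403) × ln(7.37/22.4)
  = 11157 × -1.112
W_by_gas = -12403 J.

W ≈ -12.4 kJ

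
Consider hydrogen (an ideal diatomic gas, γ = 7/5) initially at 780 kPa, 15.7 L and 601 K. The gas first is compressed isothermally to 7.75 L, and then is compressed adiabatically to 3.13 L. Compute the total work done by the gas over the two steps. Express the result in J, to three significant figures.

Step 1 (isothermal): W = P₁V₁ ln(V₂/V₁) = (12246) ln(7.75/15.7) = -8645 J.
After step 1: P = 1580 kPa, V = 7.75 L, T = 601 K.
Step 2 (adiabatic): W = (P₁V₁ − P₂V₂)/(γ−1) = (12246 − 17599)/0.4 = -13383 J.
W_total = -8645 − 13383 = -22029 J.

W_total ≈ -22000 J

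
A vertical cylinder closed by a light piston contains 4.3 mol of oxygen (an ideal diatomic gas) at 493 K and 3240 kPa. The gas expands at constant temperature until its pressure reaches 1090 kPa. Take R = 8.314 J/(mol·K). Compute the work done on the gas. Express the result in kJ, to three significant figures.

W ≈ -19.2 kJ

Isothermal process: W = nRT ln(V₂/V₁) = nRT ln(P₁/P₂).
W = (4.3)(8.314)(493) × ln(3240/1090)
  = 17625 × ln(2.972) = 17625 × 1.089
W_by_gas = 19200 J; work on gas = −W_by = -19200 J.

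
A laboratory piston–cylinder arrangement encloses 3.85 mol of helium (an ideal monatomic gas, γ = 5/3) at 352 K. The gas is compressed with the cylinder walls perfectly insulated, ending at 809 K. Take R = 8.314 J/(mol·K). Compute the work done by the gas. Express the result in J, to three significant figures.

Adiabatic ⇒ Q = 0, so W_by = −ΔU = nCᵥ(T₁ − T₂).
Cᵥ = 3R/2 = 12.47 J/(mol·K).
W = (3.85)(12.47)(352 − 809) = -21942 J.

W ≈ -21900 J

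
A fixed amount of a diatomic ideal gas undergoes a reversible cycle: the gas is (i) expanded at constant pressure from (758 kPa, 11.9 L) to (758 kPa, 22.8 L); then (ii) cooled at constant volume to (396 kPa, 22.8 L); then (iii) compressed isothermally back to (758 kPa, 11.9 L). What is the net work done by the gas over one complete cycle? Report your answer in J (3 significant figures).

W_net ≈ 2390 J

Leg (i): W = PΔV = (758)(22.8 − 11.9) = 8262 J.
Leg (ii): W = 0.
Leg (iii): W = PᵢVᵢ ln(V_f/Vᵢ) = (9029) ln(11.9/22.8) = -5871 J.
W_net = 8262 − 5871 = 2391 J.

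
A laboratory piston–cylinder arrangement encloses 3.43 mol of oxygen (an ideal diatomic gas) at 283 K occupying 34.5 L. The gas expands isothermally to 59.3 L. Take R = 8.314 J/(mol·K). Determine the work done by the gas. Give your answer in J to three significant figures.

W ≈ 4370 J

Isothermal: W = nRT ln(V₂/V₁).
W = (3.43)(8.314)(283) × ln(59.3/34.5)
  = 8070 × 0.5416
W_by_gas = 4371 J.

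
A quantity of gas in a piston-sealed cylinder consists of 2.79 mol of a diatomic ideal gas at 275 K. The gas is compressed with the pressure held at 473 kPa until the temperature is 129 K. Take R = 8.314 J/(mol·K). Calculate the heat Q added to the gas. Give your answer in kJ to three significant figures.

Q ≈ -11.9 kJ

Isobaric: W = nRΔT = (2.79)(8.314)(-146) = -3387 J.
ΔU = nCᵥΔT with Cᵥ = 5R/2: ΔU = (2.79)(20.79)(-146) = -8467 J.
Q = ΔU + W = -8467 − 3387 = -11853 J.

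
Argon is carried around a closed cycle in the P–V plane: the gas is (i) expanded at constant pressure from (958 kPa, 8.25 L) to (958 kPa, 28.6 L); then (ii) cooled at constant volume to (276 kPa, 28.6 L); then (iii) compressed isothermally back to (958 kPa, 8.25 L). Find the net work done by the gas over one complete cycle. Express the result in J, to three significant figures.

W_net ≈ 9680 J

Leg (i): W = PΔV = (958)(28.6 − 8.25) = 19495 J.
Leg (ii): W = 0.
Leg (iii): W = PᵢVᵢ ln(V_f/Vᵢ) = (7894) ln(8.25/28.6) = -9813 J.
W_net = 19495 − 9813 = 9682 J.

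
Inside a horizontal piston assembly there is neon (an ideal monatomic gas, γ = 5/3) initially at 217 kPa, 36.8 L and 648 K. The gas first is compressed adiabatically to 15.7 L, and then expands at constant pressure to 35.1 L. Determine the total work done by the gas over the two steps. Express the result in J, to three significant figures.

Step 1 (adiabatic): W = (P₁V₁ − P₂V₂)/(γ−1) = (7986 − 14091)/0.667 = -9158 J.
After step 1: P = 897.5 kPa, V = 15.7 L, T = 1143 K.
Step 2 (isobaric): W = PΔV = (897.5 kPa)(35.1 − 15.7 L) = 17412 J.
W_total = -9158 + 17412 = 8254 J.

W_total ≈ 8250 J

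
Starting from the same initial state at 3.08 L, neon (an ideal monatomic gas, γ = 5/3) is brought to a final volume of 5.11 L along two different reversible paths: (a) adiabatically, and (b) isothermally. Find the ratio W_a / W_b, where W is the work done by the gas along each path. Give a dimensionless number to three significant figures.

W_a / W_b ≈ 0.849

Path (a) adiabatic: W = P₁V₁(1 − (V₁/V₂)^(γ−1))/(γ−1) → W_a/(P₁V₁) = 0.4297.
Path (b) isothermal: W = P₁V₁ ln(V₂/V₁) → W_b/(P₁V₁) = 0.5063.
W_a / W_b = 0.4297 / 0.5063 = 0.8487.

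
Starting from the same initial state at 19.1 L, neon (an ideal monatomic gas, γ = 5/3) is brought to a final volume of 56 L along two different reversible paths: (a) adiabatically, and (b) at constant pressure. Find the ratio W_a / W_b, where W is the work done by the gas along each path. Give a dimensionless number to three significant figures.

Path (a) adiabatic: W = P₁V₁(1 − (V₁/V₂)^(γ−1))/(γ−1) → W_a/(P₁V₁) = 0.7678.
Path (b) isobaric: W = P₁(V₂ − V₁) → W_b/(P₁V₁) = 1.932.
W_a / W_b = 0.7678 / 1.932 = 0.3974.

W_a / W_b ≈ 0.397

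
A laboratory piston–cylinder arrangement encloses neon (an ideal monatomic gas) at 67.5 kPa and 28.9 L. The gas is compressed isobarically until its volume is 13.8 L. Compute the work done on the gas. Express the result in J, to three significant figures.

Isobaric: W = P ΔV.
W = (67.5 kPa)(13.8 − 28.9 L) = (67.5)(-15.1) = -1019 J.
Work on gas = −W_by = 1019 J.

W ≈ 1020 J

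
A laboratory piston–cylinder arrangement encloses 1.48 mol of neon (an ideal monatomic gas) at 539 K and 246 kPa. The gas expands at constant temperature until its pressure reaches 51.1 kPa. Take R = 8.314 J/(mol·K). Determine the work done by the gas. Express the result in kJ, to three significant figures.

Isothermal process: W = nRT ln(V₂/V₁) = nRT ln(P₁/P₂).
W = (1.48)(8.314)(539) × ln(246/51.1)
  = 6632 × ln(4.814) = 6632 × 1.572
W_by_gas = 10423 J.

W ≈ 10.4 kJ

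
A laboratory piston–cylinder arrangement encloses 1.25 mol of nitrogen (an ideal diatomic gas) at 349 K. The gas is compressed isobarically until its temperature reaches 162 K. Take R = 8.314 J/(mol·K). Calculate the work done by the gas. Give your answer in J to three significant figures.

W ≈ -1940 J

Isobaric: W = P ΔV = nR ΔT.
W = (1.25)(8.314)(162 − 349) = -1943 J.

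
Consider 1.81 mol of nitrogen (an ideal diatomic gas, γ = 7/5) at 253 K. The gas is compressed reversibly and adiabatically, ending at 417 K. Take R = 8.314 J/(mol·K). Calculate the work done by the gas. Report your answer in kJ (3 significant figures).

Adiabatic ⇒ Q = 0, so W_by = −ΔU = nCᵥ(T₁ − T₂).
Cᵥ = 5R/2 = 20.79 J/(mol·K).
W = (1.81)(20.79)(253 − 417) = -6170 J.

W ≈ -6.17 kJ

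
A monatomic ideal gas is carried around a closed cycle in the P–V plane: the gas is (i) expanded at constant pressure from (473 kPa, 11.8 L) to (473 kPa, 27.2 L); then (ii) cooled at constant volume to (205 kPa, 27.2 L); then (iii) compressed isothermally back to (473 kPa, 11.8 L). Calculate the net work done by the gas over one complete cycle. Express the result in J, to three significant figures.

W_net ≈ 2630 J

Leg (i): W = PΔV = (473)(27.2 − 11.8) = 7284 J.
Leg (ii): W = 0.
Leg (iii): W = PᵢVᵢ ln(V_f/Vᵢ) = (5576) ln(11.8/27.2) = -4657 J.
W_net = 7284 − 4657 = 2628 J.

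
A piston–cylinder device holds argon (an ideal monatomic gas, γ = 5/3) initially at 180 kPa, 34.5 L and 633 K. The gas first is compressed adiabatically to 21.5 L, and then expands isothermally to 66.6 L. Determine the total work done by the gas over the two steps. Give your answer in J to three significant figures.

W_total ≈ 6170 J

Step 1 (adiabatic): W = (P₁V₁ − P₂V₂)/(γ−1) = (6210 − 8512)/0.667 = -3452 J.
After step 1: P = 395.9 kPa, V = 21.5 L, T = 867.6 K.
Step 2 (isothermal): W = P₁V₁ ln(V₂/V₁) = (8512) ln(66.6/21.5) = 9624 J.
W_total = -3452 + 9624 = 6171 J.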